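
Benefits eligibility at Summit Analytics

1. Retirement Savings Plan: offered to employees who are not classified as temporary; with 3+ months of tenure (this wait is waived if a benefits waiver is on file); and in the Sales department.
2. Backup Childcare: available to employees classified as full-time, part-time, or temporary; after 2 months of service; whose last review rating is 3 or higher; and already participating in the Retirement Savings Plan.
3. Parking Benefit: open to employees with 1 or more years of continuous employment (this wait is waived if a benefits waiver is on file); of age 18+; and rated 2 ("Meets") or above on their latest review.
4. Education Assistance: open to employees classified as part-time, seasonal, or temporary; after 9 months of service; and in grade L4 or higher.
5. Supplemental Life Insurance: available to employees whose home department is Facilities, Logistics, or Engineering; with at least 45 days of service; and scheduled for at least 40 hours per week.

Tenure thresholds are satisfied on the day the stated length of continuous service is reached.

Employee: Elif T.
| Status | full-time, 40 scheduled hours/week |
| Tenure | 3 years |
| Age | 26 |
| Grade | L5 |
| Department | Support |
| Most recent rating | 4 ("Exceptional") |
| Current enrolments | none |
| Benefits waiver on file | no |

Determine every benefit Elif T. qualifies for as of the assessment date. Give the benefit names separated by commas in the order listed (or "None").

Parking Benefit

Retirement Savings Plan — status full-time ✓ (not excluded); no waiver, service 3 years ≥ 3 months (≈90 days) ✓; dept Support ✗ → not eligible.
Backup Childcare — status full-time ✓; service 3 years ≥ 2 months (≈60 days) ✓; rating 4 ≥ 3 ✓; not enrolled in Retirement Savings Plan ✗ → not eligible.
Parking Benefit — no waiver, service 3 years ≥ 1 year ✓; age 26 ≥ 18 ✓; rating 4 ≥ 2 ✓ → eligible.
Education Assistance — status full-time ✗ (requires part-time, seasonal, or temporary) → not eligible.
Supplemental Life Insurance — dept Support ✗ → not eligible.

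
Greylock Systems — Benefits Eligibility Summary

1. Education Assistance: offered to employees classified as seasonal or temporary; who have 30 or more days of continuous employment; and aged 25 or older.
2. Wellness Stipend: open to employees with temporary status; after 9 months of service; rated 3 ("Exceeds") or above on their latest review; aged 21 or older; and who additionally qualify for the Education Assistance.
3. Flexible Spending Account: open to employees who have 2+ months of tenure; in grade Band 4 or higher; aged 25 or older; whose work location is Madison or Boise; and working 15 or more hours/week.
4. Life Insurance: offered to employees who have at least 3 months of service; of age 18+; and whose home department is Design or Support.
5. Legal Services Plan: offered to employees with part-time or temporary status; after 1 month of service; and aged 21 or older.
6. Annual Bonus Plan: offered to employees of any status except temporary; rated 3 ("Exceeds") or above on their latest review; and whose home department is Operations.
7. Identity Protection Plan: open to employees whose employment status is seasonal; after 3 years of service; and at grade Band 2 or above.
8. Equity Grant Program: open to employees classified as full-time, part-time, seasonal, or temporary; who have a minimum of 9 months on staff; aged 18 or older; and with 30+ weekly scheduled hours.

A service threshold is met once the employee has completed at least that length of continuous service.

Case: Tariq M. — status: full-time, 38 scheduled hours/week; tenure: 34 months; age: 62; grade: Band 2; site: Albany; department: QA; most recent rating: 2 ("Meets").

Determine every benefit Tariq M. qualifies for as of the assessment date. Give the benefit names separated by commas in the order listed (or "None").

Education Assistance — status full-time ✗ (requires seasonal or temporary) → not eligible.
Wellness Stipend — status full-time ✗ (requires temporary) → not eligible.
Flexible Spending Account — service 34 months ≥ 2 months ✓; grade Band 2 < Band 4 ✗ → not eligible.
Life Insurance — service 34 months ≥ 3 months ✓; age 62 ≥ 18 ✓; dept QA ✗ → not eligible.
Legal Services Plan — status full-time ✗ (requires part-time or temporary) → not eligible.
Annual Bonus Plan — status full-time ✓ (not excluded); rating 2 < 3 ✗ → not eligible.
Identity Protection Plan — status full-time ✗ (requires seasonal) → not eligible.
Equity Grant Program — status full-time ✓; service 34 months ≥ 9 months ✓; age 62 ≥ 18 ✓; 38 hrs/wk ≥ 30 ✓ → eligible.

Equity Grant Program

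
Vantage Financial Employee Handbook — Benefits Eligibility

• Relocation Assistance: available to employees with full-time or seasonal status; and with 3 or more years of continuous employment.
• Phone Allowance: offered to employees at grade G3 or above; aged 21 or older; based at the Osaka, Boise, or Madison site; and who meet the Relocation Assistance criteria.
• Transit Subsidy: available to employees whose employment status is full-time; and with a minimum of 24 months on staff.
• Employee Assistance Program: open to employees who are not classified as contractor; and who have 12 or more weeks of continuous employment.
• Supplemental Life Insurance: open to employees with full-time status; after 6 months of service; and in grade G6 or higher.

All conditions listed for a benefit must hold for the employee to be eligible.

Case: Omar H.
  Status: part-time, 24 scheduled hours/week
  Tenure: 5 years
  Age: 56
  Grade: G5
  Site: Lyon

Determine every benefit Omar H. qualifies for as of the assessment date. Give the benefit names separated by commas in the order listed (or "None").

Employee Assistance Program

Relocation Assistance — status part-time ✗ (requires full-time or seasonal) → not eligible.
Phone Allowance — grade G5 ≥ G3 ✓; age 56 ≥ 21 ✓; site Lyon ✗ (not Osaka, Boise, or Madison) → not eligible.
Transit Subsidy — status part-time ✗ (requires full-time) → not eligible.
Employee Assistance Program — status part-time ✓ (not excluded); service 5 years ≥ 12 weeks (≈84 days) ✓ → eligible.
Supplemental Life Insurance — status part-time ✗ (requires full-time) → not eligible.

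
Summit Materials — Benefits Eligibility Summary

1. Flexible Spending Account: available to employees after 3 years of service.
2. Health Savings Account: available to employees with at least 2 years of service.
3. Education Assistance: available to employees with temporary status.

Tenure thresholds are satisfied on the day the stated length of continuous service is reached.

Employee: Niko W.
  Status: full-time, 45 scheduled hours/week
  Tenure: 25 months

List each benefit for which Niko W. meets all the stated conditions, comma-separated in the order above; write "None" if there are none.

Flexible Spending Account — service 25 months < 3 years (≈1095 days) ✗ → not eligible.
Health Savings Account — service 25 months ≥ 2 years (≈730 days) ✓ → eligible.
Education Assistance — status full-time ✗ (requires temporary) → not eligible.

Health Savings Account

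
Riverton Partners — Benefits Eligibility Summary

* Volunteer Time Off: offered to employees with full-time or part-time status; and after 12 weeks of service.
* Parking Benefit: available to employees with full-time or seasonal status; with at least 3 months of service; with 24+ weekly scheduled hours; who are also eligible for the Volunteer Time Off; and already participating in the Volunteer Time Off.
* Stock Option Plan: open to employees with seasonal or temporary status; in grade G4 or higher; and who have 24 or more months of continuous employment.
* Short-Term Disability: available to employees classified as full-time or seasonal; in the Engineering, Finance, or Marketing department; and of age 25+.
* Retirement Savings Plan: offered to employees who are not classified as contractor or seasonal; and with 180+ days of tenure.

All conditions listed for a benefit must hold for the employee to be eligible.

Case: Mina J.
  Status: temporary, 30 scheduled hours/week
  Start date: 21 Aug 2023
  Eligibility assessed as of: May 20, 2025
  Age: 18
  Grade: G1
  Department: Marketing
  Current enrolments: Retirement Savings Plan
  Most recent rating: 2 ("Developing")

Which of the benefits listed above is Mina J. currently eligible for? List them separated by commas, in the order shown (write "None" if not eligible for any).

Retirement Savings Plan

Service from 21 Aug 2023 to May 20, 2025: 638 days.
Volunteer Time Off — status temporary ✗ (requires full-time or part-time) → not eligible.
Parking Benefit — status temporary ✗ (requires full-time or seasonal) → not eligible.
Stock Option Plan — status temporary ✓; grade G1 < G4 ✗ → not eligible.
Short-Term Disability — status temporary ✗ (requires full-time or seasonal) → not eligible.
Retirement Savings Plan — status temporary ✓ (not excluded); service 638 days ≥ 180 days ✓ → eligible.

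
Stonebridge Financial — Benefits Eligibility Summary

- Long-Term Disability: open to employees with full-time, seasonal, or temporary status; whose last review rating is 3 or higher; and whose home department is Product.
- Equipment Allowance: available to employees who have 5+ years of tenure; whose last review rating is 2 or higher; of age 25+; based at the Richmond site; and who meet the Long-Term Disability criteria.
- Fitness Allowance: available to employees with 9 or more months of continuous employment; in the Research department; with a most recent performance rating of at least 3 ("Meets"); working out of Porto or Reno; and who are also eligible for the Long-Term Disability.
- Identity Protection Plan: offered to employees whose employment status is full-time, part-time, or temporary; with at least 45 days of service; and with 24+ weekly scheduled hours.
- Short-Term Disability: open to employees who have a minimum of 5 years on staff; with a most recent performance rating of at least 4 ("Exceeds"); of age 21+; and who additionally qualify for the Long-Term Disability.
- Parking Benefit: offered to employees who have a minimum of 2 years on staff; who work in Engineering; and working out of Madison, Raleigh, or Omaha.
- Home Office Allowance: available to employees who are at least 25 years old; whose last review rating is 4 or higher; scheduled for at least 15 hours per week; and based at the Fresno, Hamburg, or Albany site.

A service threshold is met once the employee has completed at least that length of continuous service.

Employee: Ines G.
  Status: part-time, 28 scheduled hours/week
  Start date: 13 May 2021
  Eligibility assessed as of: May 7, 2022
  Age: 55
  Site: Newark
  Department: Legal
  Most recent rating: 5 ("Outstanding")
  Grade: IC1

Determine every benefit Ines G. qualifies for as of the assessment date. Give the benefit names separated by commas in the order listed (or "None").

Identity Protection Plan

Service from 13 May 2021 to May 7, 2022: 359 days.
Long-Term Disability — status part-time ✗ (requires full-time, seasonal, or temporary) → not eligible.
Equipment Allowance — service 359 days < 5 years (≈1825 days) ✗ → not eligible.
Fitness Allowance — service 359 days ≥ 9 months (≈270 days) ✓; dept Legal ✗ → not eligible.
Identity Protection Plan — status part-time ✓; service 359 days ≥ 45 days ✓; 28 hrs/wk ≥ 24 ✓ → eligible.
Short-Term Disability — service 359 days < 5 years (≈1825 days) ✗ → not eligible.
Parking Benefit — service 359 days < 2 years (≈730 days) ✗ → not eligible.
Home Office Allowance — age 55 ≥ 25 ✓; rating 5 ≥ 4 ✓; 28 hrs/wk ≥ 15 ✓; site Newark ✗ (not Fresno, Hamburg, or Albany) → not eligible.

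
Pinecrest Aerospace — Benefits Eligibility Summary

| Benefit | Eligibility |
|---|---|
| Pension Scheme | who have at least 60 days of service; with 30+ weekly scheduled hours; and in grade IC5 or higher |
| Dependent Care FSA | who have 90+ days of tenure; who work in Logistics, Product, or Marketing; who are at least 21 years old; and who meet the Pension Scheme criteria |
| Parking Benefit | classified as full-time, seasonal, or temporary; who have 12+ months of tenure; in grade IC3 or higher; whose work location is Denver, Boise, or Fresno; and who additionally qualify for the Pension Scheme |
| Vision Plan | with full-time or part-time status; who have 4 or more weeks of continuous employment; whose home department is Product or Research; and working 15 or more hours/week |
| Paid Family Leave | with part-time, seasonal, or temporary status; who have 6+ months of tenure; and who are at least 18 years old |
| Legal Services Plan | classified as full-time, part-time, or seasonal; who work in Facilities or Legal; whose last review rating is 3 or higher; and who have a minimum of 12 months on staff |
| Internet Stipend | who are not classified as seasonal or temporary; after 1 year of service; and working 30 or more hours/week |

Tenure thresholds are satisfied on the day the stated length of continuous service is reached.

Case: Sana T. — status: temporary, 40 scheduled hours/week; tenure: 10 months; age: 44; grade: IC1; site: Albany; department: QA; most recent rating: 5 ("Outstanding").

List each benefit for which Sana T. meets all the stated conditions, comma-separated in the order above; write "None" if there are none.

Paid Family Leave

Pension Scheme — service 10 months ≥ 60 days ✓; 40 hrs/wk ≥ 30 ✓; grade IC1 < IC5 ✗ → not eligible.
Dependent Care FSA — service 10 months ≥ 90 days ✓; dept QA ✗ → not eligible.
Parking Benefit — status temporary ✓; service 10 months < 12 months ✗ → not eligible.
Vision Plan — status temporary ✗ (requires full-time or part-time) → not eligible.
Paid Family Leave — status temporary ✓; service 10 months ≥ 6 months ✓; age 44 ≥ 18 ✓ → eligible.
Legal Services Plan — status temporary ✗ (requires full-time, part-time, or seasonal) → not eligible.
Internet Stipend — status temporary ✗ (excluded) → not eligible.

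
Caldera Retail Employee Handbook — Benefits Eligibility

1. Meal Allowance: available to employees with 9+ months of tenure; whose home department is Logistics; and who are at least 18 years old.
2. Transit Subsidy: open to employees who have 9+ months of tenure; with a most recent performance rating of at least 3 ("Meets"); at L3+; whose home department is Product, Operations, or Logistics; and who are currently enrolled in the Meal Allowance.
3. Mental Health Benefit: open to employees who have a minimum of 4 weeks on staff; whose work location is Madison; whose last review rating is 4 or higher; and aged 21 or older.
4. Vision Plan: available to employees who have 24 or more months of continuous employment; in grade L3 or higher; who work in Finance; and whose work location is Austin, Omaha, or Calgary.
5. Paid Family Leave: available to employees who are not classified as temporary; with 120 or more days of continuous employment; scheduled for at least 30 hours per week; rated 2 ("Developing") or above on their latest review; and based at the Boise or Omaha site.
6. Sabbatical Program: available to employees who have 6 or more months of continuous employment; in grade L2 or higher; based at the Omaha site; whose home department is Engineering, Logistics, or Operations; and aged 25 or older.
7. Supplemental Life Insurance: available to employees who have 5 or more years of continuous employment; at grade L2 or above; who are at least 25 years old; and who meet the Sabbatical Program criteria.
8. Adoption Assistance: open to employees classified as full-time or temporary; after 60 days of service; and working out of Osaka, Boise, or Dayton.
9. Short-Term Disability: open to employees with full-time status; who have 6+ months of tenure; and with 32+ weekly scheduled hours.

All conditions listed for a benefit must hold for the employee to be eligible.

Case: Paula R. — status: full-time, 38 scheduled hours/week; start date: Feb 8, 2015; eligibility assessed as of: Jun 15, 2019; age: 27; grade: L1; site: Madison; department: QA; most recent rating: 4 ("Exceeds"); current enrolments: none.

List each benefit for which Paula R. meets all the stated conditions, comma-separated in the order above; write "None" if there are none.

Service from Feb 8, 2015 to Jun 15, 2019: 1588 days.
Meal Allowance — service 1588 days ≥ 9 months (≈270 days) ✓; dept QA ✗ → not eligible.
Transit Subsidy — service 1588 days ≥ 9 months (≈270 days) ✓; rating 4 ≥ 3 ✓; grade L1 < L3 ✗ → not eligible.
Mental Health Benefit — service 1588 days ≥ 4 weeks (≈28 days) ✓; site Madison ✓; rating 4 ≥ 4 ✓; age 27 ≥ 21 ✓ → eligible.
Vision Plan — service 1588 days ≥ 24 months (≈720 days) ✓; grade L1 < L3 ✗ → not eligible.
Paid Family Leave — status full-time ✓ (not excluded); service 1588 days ≥ 120 days ✓; 38 hrs/wk ≥ 30 ✓; rating 4 ≥ 2 ✓; site Madison ✗ (not Boise or Omaha) → not eligible.
Sabbatical Program — service 1588 days ≥ 6 months (≈180 days) ✓; grade L1 < L2 ✗ → not eligible.
Supplemental Life Insurance — service 1588 days < 5 years (≈1825 days) ✗ → not eligible.
Adoption Assistance — status full-time ✓; service 1588 days ≥ 60 days ✓; site Madison ✗ (not Osaka, Boise, or Dayton) → not eligible.
Short-Term Disability — status full-time ✓; service 1588 days ≥ 6 months (≈180 days) ✓; 38 hrs/wk ≥ 32 ✓ → eligible.

Mental Health Benefit, Short-Term Disability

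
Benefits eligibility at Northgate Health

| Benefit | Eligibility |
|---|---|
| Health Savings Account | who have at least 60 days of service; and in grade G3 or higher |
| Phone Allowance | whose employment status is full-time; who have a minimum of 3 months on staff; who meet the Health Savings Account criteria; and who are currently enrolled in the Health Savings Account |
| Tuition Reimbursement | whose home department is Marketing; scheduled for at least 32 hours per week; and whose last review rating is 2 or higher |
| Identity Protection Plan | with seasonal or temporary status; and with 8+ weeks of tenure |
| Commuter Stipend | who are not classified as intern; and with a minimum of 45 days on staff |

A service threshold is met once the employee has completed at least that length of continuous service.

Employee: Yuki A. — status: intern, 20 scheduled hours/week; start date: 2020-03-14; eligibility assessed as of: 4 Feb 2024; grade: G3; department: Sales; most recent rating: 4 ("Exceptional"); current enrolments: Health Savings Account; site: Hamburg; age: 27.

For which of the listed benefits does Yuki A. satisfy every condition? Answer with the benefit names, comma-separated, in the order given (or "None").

Service from 2020-03-14 to 4 Feb 2024: 1422 days.
Health Savings Account — service 1422 days ≥ 60 days ✓; grade G3 ≥ G3 ✓ → eligible.
Phone Allowance — status intern ✗ (requires full-time) → not eligible.
Tuition Reimbursement — dept Sales ✗ → not eligible.
Identity Protection Plan — status intern ✗ (requires seasonal or temporary) → not eligible.
Commuter Stipend — status intern ✗ (excluded) → not eligible.

Health Savings Account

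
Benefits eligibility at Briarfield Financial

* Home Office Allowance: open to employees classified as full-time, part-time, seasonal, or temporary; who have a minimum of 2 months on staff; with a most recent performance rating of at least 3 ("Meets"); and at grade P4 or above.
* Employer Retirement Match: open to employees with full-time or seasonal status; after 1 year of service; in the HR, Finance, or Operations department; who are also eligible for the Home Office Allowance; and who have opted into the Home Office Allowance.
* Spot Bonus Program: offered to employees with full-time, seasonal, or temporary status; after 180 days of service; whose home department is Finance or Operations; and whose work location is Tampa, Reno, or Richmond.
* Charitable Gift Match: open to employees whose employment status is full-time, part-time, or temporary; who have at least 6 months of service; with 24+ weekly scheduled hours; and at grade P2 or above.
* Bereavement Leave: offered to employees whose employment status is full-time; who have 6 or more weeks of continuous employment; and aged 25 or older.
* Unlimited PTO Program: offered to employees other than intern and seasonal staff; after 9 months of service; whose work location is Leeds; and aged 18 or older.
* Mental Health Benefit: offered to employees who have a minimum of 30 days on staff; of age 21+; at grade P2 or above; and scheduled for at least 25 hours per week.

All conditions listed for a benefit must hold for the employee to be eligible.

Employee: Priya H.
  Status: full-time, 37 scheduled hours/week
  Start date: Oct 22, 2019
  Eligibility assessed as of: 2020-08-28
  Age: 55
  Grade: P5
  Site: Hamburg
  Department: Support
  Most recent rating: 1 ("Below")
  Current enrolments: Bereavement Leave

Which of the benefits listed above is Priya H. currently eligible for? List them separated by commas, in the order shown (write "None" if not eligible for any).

Charitable Gift Match, Bereavement Leave, Mental Health Benefit

Service from Oct 22, 2019 to 2020-08-28: 311 days.
Home Office Allowance — status full-time ✓; service 311 days ≥ 2 months (≈60 days) ✓; rating 1 < 3 ✗ → not eligible.
Employer Retirement Match — status full-time ✓; service 311 days < 1 year (≈365 days) ✗ → not eligible.
Spot Bonus Program — status full-time ✓; service 311 days ≥ 180 days ✓; dept Support ✗ → not eligible.
Charitable Gift Match — status full-time ✓; service 311 days ≥ 6 months (≈180 days) ✓; 37 hrs/wk ≥ 24 ✓; grade P5 ≥ P2 ✓ → eligible.
Bereavement Leave — status full-time ✓; service 311 days ≥ 6 weeks (≈42 days) ✓; age 55 ≥ 25 ✓ → eligible.
Unlimited PTO Program — status full-time ✓ (not excluded); service 311 days ≥ 9 months (≈270 days) ✓; site Hamburg ✗ (not Leeds) → not eligible.
Mental Health Benefit — service 311 days ≥ 30 days ✓; age 55 ≥ 21 ✓; grade P5 ≥ P2 ✓; 37 hrs/wk ≥ 25 ✓ → eligible.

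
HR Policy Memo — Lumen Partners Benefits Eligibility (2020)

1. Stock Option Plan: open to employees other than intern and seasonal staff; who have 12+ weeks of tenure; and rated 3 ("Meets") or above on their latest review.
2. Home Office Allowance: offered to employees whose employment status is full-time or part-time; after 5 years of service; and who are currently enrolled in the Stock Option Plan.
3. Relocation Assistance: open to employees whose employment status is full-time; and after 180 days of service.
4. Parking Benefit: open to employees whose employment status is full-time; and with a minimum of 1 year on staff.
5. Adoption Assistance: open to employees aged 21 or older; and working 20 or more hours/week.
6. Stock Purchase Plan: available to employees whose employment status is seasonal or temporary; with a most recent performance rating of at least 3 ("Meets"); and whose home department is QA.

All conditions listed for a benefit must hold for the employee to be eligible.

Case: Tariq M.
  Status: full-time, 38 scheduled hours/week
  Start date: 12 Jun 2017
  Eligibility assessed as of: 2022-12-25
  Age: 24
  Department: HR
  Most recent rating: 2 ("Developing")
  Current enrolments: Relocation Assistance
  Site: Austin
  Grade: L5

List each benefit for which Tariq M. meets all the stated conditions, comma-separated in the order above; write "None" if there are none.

Service from 12 Jun 2017 to 2022-12-25: 2022 days.
Stock Option Plan — status full-time ✓ (not excluded); service 2022 days ≥ 12 weeks (≈84 days) ✓; rating 2 < 3 ✗ → not eligible.
Home Office Allowance — status full-time ✓; service 2022 days ≥ 5 years (≈1825 days) ✓; not enrolled in Stock Option Plan ✗ → not eligible.
Relocation Assistance — status full-time ✓; service 2022 days ≥ 180 days ✓ → eligible.
Parking Benefit — status full-time ✓; service 2022 days ≥ 1 year (≈365 days) ✓ → eligible.
Adoption Assistance — age 24 ≥ 21 ✓; 38 hrs/wk ≥ 20 ✓ → eligible.
Stock Purchase Plan — status full-time ✗ (requires seasonal or temporary) → not eligible.

Relocation Assistance, Parking Benefit, Adoption Assistance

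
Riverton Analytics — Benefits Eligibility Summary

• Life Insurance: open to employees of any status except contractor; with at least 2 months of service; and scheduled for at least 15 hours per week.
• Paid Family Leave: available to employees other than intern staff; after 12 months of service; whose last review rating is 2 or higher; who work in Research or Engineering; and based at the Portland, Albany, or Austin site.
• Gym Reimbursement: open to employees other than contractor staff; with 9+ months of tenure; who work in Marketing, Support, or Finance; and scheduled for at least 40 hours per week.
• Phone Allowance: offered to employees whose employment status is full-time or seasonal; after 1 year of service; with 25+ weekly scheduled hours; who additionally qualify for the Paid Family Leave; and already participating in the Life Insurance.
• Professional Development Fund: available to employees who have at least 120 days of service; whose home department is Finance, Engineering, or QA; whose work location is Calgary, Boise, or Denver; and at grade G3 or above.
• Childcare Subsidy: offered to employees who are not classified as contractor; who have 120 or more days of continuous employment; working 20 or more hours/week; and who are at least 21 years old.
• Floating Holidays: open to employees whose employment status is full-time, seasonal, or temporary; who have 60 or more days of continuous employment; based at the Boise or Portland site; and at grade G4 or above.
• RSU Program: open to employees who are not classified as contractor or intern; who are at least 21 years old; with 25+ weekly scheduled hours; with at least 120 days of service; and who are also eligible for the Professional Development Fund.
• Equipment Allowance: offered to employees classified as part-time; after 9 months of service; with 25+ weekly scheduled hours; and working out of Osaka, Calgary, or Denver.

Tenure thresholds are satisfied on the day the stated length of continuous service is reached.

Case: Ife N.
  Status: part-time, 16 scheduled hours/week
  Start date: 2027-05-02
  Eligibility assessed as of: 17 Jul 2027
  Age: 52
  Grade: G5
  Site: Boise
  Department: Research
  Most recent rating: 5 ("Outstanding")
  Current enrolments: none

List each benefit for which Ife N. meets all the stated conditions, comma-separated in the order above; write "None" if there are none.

Service from 2027-05-02 to 17 Jul 2027: 76 days.
Life Insurance — status part-time ✓ (not excluded); service 76 days ≥ 2 months (≈60 days) ✓; 16 hrs/wk ≥ 15 ✓ → eligible.
Paid Family Leave — status part-time ✓ (not excluded); service 76 days < 12 months (≈360 days) ✗ → not eligible.
Gym Reimbursement — status part-time ✓ (not excluded); service 76 days < 9 months (≈270 days) ✗ → not eligible.
Phone Allowance — status part-time ✗ (requires full-time or seasonal) → not eligible.
Professional Development Fund — service 76 days < 120 days ✗ → not eligible.
Childcare Subsidy — status part-time ✓ (not excluded); service 76 days < 120 days ✗ → not eligible.
Floating Holidays — status part-time ✗ (requires full-time, seasonal, or temporary) → not eligible.
RSU Program — status part-time ✓ (not excluded); age 52 ≥ 21 ✓; 16 hrs/wk < 25 ✗ → not eligible.
Equipment Allowance — status part-time ✓; service 76 days < 9 months (≈270 days) ✗ → not eligible.

Life Insurance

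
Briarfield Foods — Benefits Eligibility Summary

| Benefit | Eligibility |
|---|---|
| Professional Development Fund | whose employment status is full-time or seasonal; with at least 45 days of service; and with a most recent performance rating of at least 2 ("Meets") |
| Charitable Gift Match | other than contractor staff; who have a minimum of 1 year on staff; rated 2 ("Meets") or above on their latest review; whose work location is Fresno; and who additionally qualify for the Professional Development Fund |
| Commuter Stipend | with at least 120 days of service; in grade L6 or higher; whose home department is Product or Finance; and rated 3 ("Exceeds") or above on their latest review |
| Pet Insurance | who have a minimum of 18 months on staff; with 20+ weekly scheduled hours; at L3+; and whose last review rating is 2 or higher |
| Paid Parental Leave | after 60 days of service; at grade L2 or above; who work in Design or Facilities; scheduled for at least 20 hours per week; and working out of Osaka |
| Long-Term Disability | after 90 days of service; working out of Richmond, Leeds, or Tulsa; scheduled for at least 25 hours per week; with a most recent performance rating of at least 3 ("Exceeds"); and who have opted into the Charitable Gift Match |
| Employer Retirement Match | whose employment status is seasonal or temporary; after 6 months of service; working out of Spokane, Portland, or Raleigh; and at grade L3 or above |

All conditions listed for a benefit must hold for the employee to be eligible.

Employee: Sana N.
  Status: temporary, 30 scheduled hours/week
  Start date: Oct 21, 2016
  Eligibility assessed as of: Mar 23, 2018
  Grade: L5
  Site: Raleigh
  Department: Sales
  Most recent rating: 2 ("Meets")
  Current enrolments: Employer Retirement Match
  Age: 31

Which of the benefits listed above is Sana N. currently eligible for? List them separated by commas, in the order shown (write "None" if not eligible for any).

Employer Retirement Match

Service from Oct 21, 2016 to Mar 23, 2018: 518 days.
Professional Development Fund — status temporary ✗ (requires full-time or seasonal) → not eligible.
Charitable Gift Match — status temporary ✓ (not excluded); service 518 days ≥ 1 year (≈365 days) ✓; rating 2 ≥ 2 ✓; site Raleigh ✗ (not Fresno) → not eligible.
Commuter Stipend — service 518 days ≥ 120 days ✓; grade L5 < L6 ✗ → not eligible.
Pet Insurance — service 518 days < 18 months (≈540 days) ✗ → not eligible.
Paid Parental Leave — service 518 days ≥ 60 days ✓; grade L5 ≥ L2 ✓; dept Sales ✗ → not eligible.
Long-Term Disability — service 518 days ≥ 90 days ✓; site Raleigh ✗ (not Richmond, Leeds, or Tulsa) → not eligible.
Employer Retirement Match — status temporary ✓; service 518 days ≥ 6 months (≈180 days) ✓; site Raleigh ✓; grade L5 ≥ L3 ✓ → eligible.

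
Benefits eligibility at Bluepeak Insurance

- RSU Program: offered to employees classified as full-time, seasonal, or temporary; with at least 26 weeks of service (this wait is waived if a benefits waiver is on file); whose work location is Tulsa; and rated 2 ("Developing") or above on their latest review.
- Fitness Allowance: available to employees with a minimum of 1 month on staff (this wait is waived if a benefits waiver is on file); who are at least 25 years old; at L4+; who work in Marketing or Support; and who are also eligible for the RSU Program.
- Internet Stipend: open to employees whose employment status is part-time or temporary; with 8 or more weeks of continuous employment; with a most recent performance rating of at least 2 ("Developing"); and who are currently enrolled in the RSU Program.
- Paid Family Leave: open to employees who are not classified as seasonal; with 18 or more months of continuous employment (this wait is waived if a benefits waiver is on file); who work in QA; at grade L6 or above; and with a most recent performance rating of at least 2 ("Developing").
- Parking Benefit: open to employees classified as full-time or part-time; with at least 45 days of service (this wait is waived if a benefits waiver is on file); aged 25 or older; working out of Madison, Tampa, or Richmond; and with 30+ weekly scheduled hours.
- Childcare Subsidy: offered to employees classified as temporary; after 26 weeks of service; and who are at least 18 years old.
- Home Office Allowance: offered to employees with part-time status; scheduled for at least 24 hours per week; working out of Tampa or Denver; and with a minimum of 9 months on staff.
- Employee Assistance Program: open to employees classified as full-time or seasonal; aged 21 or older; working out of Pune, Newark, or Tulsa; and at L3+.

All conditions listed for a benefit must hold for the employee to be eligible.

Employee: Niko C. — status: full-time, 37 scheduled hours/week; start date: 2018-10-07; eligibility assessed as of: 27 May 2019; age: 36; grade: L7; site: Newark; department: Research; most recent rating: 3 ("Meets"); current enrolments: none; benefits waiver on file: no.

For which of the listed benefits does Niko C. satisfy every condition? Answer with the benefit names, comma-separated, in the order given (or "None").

Employee Assistance Program

Service from 2018-10-07 to 27 May 2019: 232 days.
RSU Program — status full-time ✓; no waiver, service 232 days ≥ 26 weeks (≈182 days) ✓; site Newark ✗ (not Tulsa) → not eligible.
Fitness Allowance — no waiver, service 232 days ≥ 1 month (≈30 days) ✓; age 36 ≥ 25 ✓; grade L7 ≥ L4 ✓; dept Research ✗ → not eligible.
Internet Stipend — status full-time ✗ (requires part-time or temporary) → not eligible.
Paid Family Leave — status full-time ✓ (not excluded); no waiver, service 232 days < 18 months (≈540 days) ✗ → not eligible.
Parking Benefit — status full-time ✓; no waiver, service 232 days ≥ 45 days ✓; age 36 ≥ 25 ✓; site Newark ✗ (not Madison, Tampa, or Richmond) → not eligible.
Childcare Subsidy — status full-time ✗ (requires temporary) → not eligible.
Home Office Allowance — status full-time ✗ (requires part-time) → not eligible.
Employee Assistance Program — status full-time ✓; age 36 ≥ 21 ✓; site Newark ✓; grade L7 ≥ L3 ✓ → eligible.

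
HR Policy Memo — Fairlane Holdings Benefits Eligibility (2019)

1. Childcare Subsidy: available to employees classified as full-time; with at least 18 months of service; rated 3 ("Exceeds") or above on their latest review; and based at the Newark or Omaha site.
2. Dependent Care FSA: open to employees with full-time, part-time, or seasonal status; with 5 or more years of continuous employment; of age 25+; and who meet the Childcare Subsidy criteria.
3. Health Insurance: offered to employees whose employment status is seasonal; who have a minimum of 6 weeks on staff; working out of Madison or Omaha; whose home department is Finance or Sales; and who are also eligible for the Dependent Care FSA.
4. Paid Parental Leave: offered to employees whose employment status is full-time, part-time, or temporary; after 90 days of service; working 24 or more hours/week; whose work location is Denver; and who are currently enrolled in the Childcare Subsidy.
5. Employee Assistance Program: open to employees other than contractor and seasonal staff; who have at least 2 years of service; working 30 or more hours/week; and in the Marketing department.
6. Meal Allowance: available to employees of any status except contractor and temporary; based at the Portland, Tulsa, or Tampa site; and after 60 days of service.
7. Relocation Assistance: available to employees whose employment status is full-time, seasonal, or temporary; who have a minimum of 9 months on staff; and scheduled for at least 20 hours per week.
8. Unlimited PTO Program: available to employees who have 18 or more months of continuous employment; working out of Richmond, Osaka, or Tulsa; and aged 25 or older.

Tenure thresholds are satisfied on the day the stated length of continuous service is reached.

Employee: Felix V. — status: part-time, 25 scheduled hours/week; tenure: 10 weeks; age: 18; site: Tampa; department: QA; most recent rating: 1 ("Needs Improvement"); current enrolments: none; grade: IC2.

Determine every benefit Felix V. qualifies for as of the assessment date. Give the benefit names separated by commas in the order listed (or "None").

Childcare Subsidy — status part-time ✗ (requires full-time) → not eligible.
Dependent Care FSA — status part-time ✓; service 10 weeks < 5 years (≈1825 days) ✗ → not eligible.
Health Insurance — status part-time ✗ (requires seasonal) → not eligible.
Paid Parental Leave — status part-time ✓; service 10 weeks < 90 days ✗ → not eligible.
Employee Assistance Program — status part-time ✓ (not excluded); service 10 weeks < 2 years (≈730 days) ✗ → not eligible.
Meal Allowance — status part-time ✓ (not excluded); site Tampa ✓; service 10 weeks ≥ 60 days ✓ → eligible.
Relocation Assistance — status part-time ✗ (requires full-time, seasonal, or temporary) → not eligible.
Unlimited PTO Program — service 10 weeks < 18 months (≈540 days) ✗ → not eligible.

Meal Allowance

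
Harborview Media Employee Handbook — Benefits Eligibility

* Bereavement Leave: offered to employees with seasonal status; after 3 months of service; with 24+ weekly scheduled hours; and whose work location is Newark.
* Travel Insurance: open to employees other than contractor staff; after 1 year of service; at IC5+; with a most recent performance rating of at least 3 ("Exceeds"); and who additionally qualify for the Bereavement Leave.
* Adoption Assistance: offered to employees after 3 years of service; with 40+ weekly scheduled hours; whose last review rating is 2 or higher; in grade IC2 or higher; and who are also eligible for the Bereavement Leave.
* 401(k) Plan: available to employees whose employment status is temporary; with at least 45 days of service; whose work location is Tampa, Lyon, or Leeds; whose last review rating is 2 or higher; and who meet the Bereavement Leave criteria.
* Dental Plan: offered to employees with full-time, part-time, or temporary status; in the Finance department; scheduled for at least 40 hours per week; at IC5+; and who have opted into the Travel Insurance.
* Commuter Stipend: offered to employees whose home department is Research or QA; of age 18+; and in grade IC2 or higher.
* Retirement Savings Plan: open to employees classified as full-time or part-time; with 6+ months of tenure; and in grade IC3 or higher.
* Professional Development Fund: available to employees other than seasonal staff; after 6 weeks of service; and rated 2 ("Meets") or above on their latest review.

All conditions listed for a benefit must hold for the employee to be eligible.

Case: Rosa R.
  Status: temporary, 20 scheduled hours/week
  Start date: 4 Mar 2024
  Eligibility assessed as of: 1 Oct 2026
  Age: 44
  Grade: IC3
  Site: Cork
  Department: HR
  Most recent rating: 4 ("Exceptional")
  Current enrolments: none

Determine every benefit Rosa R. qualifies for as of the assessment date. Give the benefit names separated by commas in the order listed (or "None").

Professional Development Fund

Service from 4 Mar 2024 to 1 Oct 2026: 941 days.
Bereavement Leave — status temporary ✗ (requires seasonal) → not eligible.
Travel Insurance — status temporary ✓ (not excluded); service 941 days ≥ 1 year (≈365 days) ✓; grade IC3 < IC5 ✗ → not eligible.
Adoption Assistance — service 941 days < 3 years (≈1095 days) ✗ → not eligible.
401(k) Plan — status temporary ✓; service 941 days ≥ 45 days ✓; site Cork ✗ (not Tampa, Lyon, or Leeds) → not eligible.
Dental Plan — status temporary ✓; dept HR ✗ → not eligible.
Commuter Stipend — dept HR ✗ → not eligible.
Retirement Savings Plan — status temporary ✗ (requires full-time or part-time) → not eligible.
Professional Development Fund — status temporary ✓ (not excluded); service 941 days ≥ 6 weeks (≈42 days) ✓; rating 4 ≥ 2 ✓ → eligible.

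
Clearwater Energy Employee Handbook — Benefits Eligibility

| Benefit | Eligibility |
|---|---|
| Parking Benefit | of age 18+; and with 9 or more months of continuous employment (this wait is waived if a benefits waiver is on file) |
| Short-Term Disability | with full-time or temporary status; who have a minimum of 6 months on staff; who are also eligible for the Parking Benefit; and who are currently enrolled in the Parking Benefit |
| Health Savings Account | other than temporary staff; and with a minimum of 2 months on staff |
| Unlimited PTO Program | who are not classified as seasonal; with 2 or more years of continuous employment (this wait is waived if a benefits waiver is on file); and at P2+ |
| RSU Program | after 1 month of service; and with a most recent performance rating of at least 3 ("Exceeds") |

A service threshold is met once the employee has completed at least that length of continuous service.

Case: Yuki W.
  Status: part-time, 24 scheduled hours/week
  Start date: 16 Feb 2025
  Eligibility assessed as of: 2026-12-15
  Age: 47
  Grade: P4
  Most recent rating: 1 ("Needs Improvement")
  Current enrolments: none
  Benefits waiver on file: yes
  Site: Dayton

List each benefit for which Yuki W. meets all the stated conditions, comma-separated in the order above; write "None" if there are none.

Service from 16 Feb 2025 to 2026-12-15: 667 days.
Parking Benefit — age 47 ≥ 18 ✓; benefits waiver on file ✓ → eligible.
Short-Term Disability — status part-time ✗ (requires full-time or temporary) → not eligible.
Health Savings Account — status part-time ✓ (not excluded); service 667 days ≥ 2 months (≈60 days) ✓ → eligible.
Unlimited PTO Program — status part-time ✓ (not excluded); benefits waiver on file ✓; grade P4 ≥ P2 ✓ → eligible.
RSU Program — service 667 days ≥ 1 month (≈30 days) ✓; rating 1 < 3 ✗ → not eligible.

Parking Benefit, Health Savings Account, Unlimited PTO Program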